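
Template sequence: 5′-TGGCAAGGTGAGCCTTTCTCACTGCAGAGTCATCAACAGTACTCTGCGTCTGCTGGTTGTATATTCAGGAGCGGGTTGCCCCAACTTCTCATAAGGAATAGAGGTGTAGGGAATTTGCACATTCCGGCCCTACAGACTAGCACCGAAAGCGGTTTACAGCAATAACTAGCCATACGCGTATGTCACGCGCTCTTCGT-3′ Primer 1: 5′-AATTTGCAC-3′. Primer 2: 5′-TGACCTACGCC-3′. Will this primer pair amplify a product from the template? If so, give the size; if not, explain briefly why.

No product — primer 2 has no binding site in the template.

Primer 2 (TGACCTACGCC) does not match the top strand, and its reverse complement GGCGTAGGTCA does not match either.
With no annealing site for primer 2, no amplification occurs.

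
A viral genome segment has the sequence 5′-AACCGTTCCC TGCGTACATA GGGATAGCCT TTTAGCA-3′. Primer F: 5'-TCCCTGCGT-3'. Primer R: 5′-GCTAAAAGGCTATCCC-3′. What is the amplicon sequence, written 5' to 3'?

5'-TCCCTGCGTACATAGGGATAGCCTTTTAGC-3'

Scanning the template, TCCCTGCGT occurs at positions 7–15; this primer anneals to the bottom strand there with its 3' end pointing downstream.
The reverse primer's reverse complement is GGGATAGCCTTTTAGC, which matches the template at positions 21–36.
The product is the template from position 7 through 36 (30 bp).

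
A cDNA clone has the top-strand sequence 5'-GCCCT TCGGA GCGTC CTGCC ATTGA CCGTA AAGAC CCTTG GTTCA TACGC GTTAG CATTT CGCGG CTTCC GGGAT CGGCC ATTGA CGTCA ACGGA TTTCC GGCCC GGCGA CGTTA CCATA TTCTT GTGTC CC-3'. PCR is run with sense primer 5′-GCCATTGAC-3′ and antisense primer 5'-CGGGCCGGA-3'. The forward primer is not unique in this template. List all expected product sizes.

89 bp, 29 bp

The forward primer GCCATTGAC matches the top strand at positions 18–26, 78–86.
The reverse primer's reverse complement is TCCGGCCCG, matching at positions 98–106.
Each forward site pairs with the reverse site to give a product ending at position 106: sizes 89, 29 bp.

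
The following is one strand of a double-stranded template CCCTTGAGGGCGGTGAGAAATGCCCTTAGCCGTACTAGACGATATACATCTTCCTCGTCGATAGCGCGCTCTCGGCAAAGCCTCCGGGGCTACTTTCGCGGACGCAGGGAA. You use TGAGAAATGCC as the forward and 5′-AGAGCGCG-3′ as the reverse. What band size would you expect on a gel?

The forward primer matches the template at positions 14–24.
The reverse primer's reverse complement is CGCGCTCT, which matches the template at positions 65–72.
Amplicon spans positions 14–72: 59 bp.

59 bp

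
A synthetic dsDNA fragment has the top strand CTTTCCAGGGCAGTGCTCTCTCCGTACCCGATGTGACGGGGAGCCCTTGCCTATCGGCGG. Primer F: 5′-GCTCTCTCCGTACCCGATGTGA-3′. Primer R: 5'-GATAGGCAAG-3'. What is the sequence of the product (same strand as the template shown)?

5'-GCTCTCTCCGTACCCGATGTGACGGGGAGCCCTTGCCTATC-3'

Forward primer GCTCTCTCCGTACCCGATGTGA is found on the top strand at positions 15–36.
The reverse primer's reverse complement is CTTGCCTATC, which matches the template at positions 46–55.
The product is the template from position 15 through 55 (41 bp).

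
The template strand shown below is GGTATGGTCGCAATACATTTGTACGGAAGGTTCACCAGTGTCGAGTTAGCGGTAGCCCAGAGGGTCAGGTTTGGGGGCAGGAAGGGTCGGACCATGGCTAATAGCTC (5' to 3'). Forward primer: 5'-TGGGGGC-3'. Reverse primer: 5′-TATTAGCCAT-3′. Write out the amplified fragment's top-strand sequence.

Forward primer TGGGGGC is found on the top strand at positions 72–78.
Taking the reverse complement of TATTAGCCAT gives ATGGCTAATA, found at positions 94–103 on the template; the primer anneals here to the top strand with its 3' end pointing upstream.
The product is the template from position 72 through 103 (32 bp).

5'-TGGGGGCAGGAAGGGTCGGACCATGGCTAATA-3'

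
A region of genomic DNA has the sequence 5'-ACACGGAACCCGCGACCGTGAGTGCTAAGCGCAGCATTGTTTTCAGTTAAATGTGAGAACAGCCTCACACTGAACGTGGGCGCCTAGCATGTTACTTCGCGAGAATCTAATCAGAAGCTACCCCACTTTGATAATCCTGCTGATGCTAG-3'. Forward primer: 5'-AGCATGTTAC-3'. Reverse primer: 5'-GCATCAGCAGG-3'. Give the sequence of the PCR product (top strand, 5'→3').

Scanning the template, AGCATGTTAC occurs at positions 86–95; this primer anneals to the bottom strand there with its 3' end pointing downstream.
Taking the reverse complement of GCATCAGCAGG gives CCTGCTGATGC, found at positions 136–146 on the template; the primer anneals here to the top strand with its 3' end pointing upstream.
The product is the template from position 86 through 146 (61 bp).

5'-AGCATGTTACTTCGCGAGAATCTAATCAGAAGCTACCCCACTTTGATAATCCTGCTGATGC-3'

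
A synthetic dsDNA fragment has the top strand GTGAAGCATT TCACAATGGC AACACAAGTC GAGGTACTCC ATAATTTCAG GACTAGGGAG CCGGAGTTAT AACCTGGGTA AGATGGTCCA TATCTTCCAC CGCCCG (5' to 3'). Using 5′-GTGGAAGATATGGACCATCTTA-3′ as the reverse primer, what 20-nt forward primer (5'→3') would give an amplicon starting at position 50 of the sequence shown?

The reverse primer's reverse complement TAAGATGGTCCATATCTTCCAC matches the template at positions 79–100; the product starts at position 50.
The forward primer is identical to the top strand over positions 50–69: GGACTAGGGAGCCGGAGTTA.

5'-GGACTAGGGAGCCGGAGTTA-3'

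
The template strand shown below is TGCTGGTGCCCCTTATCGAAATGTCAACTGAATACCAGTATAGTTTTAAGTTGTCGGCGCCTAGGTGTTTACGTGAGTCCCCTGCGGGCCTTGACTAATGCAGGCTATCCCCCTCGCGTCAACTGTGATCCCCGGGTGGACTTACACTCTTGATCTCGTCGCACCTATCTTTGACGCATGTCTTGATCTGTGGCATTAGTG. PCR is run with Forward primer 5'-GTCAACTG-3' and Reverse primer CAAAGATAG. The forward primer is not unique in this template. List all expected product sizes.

151 bp, 56 bp

The forward primer GTCAACTG matches the top strand at positions 23–30, 118–125.
The reverse primer's reverse complement is CTATCTTTG, matching at positions 165–173.
Each forward site pairs with the reverse site to give a product ending at position 173: sizes 151, 56 bp.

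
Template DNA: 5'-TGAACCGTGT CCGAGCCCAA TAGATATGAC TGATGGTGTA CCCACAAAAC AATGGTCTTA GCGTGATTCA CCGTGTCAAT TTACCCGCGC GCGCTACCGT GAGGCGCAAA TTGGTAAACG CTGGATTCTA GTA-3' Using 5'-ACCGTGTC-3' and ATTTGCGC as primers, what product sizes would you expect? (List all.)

108 bp, 42 bp

The forward primer ACCGTGTC matches the top strand at positions 4–11, 70–77.
The reverse primer's reverse complement is GCGCAAAT, matching at positions 104–111.
Each forward site pairs with the reverse site to give a product ending at position 111: sizes 108, 42 bp.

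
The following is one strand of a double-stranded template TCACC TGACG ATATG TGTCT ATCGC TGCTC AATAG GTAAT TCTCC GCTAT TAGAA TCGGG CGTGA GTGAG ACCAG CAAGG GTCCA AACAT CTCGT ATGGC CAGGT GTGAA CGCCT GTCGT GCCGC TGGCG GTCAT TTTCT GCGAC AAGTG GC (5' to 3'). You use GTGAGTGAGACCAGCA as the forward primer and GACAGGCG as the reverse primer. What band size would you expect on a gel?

57 bp

Forward primer GTGAGTGAGACCAGCA is found on the top strand at positions 62–77.
The reverse primer's reverse complement is CGCCTGTC, which matches the template at positions 111–118.
Amplicon spans positions 62–118: 57 bp.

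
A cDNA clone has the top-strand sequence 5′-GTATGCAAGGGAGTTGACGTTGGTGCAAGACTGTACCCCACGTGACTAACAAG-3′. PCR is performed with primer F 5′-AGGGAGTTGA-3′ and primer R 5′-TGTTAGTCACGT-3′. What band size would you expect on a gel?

The forward primer matches the template at positions 8–17.
The reverse primer's reverse complement is ACGTGACTAACA, which matches the template at positions 40–51.
Product length = (reverse-primer end) − (forward-primer start) + 1 = 51 − 8 + 1 = 44 bp.

44 bp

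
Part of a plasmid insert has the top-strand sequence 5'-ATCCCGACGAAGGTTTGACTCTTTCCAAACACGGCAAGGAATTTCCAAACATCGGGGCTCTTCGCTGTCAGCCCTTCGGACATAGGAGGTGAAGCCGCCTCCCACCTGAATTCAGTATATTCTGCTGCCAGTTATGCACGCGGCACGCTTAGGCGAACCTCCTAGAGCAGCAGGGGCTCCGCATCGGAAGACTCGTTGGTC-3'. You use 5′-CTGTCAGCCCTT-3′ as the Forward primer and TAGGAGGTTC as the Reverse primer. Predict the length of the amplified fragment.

Forward primer CTGTCAGCCCTT is found on the top strand at positions 65–76.
Taking the reverse complement of TAGGAGGTTC gives GAACCTCCTA, found at positions 155–164 on the template; the primer anneals here to the top strand with its 3' end pointing upstream.
Amplicon spans positions 65–164: 100 bp.

100 bp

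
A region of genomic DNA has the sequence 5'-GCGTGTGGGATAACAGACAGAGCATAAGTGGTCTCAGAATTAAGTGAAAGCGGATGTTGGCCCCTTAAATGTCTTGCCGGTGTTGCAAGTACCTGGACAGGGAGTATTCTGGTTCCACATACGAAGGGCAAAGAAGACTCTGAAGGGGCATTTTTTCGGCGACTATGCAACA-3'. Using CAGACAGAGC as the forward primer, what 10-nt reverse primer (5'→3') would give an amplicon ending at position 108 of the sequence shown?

The forward primer binds at positions 14–23; the product's 3' end on the top strand is position 108.
The reverse primer anneals to the top strand over positions 99–108, i.e. to AGGGAGTATT.
Its sequence written 5'→3' is the reverse complement: AATACTCCCT.

5'-AATACTCCCT-3'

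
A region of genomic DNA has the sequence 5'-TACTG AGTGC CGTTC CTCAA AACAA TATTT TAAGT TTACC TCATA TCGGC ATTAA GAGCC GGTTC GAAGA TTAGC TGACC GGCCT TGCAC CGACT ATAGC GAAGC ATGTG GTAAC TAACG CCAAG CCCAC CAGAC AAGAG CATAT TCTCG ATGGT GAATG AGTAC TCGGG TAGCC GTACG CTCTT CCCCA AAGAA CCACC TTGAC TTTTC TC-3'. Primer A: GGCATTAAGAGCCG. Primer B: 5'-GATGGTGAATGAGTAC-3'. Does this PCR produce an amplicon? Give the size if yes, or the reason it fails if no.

No product — both primers anneal to the same strand and extend in the same direction.

Primer A (GGCATTAAGAGCCG) matches the top strand at positions 48–61 (3' end points downstream).
Primer B (GATGGTGAATGAGTAC) also matches the top strand directly, at positions 150–165 — its reverse complement GTACTCATTCACCATC is not present.
Both primers anneal to the bottom strand with 3' ends pointing the same way, so neither can prime synthesis back toward the other.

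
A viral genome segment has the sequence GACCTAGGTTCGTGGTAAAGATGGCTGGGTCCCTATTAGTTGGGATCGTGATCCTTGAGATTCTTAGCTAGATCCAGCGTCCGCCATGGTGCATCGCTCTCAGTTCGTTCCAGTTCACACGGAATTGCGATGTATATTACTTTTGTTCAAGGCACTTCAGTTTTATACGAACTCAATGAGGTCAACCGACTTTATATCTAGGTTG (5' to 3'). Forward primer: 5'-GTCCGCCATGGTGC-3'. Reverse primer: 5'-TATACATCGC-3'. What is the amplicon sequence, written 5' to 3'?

5'-GTCCGCCATGGTGCATCGCTCTCAGTTCGTTCCAGTTCACACGGAATTGCGATGTATA-3'

Scanning the template, GTCCGCCATGGTGC occurs at positions 79–92; this primer anneals to the bottom strand there with its 3' end pointing downstream.
Reverse complement of the reverse primer: GCGATGTATA. This occurs on the top strand at positions 127–136.
The product is the template from position 79 through 136 (58 bp).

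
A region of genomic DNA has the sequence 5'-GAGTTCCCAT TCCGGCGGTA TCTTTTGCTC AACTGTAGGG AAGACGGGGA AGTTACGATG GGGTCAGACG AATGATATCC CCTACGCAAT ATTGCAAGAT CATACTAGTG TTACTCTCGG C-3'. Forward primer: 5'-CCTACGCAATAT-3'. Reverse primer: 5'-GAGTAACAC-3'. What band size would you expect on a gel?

Forward primer CCTACGCAATAT is found on the top strand at positions 81–92.
Taking the reverse complement of GAGTAACAC gives GTGTTACTC, found at positions 108–116 on the template; the primer anneals here to the top strand with its 3' end pointing upstream.
Amplicon spans positions 81–116: 36 bp.

36 bp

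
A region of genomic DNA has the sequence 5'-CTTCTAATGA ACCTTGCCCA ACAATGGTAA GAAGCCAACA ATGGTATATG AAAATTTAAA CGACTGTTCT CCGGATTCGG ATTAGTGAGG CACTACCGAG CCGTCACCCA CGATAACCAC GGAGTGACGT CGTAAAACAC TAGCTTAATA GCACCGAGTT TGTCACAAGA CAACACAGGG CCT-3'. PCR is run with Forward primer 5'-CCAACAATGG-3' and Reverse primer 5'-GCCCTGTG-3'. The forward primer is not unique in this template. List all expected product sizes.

The forward primer CCAACAATGG matches the top strand at positions 18–27, 35–44.
The reverse primer's reverse complement is CACAGGGC, matching at positions 174–181.
Each forward site pairs with the reverse site to give a product ending at position 181: sizes 164, 147 bp.

164 bp, 147 bp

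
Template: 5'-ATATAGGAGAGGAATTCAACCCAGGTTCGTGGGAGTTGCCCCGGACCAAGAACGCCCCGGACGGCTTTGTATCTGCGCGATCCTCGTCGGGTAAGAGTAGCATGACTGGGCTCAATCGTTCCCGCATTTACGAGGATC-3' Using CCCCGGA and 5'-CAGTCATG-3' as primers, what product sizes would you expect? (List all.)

The forward primer CCCCGGA matches the top strand at positions 39–45, 55–61.
The reverse primer's reverse complement is CATGACTG, matching at positions 101–108.
Each forward site pairs with the reverse site to give a product ending at position 108: sizes 70, 54 bp.

70 bp, 54 bp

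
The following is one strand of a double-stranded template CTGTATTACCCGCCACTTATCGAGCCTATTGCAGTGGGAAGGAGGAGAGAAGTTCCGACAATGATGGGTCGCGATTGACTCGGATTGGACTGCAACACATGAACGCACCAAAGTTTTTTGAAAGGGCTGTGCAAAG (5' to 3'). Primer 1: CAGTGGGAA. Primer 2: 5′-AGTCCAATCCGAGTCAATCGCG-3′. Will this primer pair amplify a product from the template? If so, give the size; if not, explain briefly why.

Yes — a 60 bp product.

Primer 1 (CAGTGGGAA) matches the top strand at positions 32–40; it acts as a forward primer.
Primer 2's reverse complement is CGCGATTGACTCGGATTGGACT, matching the top strand at positions 70–91; it acts as a reverse primer.
The 3' ends face each other across positions 32–91, giving a 60 bp product.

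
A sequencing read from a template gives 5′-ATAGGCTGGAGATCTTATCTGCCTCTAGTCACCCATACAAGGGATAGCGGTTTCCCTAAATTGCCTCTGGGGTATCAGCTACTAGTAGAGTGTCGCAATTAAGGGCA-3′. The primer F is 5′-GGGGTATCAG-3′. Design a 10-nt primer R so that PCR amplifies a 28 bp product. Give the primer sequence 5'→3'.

The forward primer binds at positions 69–78, so a 28 bp product ends at position 69 + 28 − 1 = 96.
The reverse primer anneals to the top strand over positions 87–96, i.e. to AGAGTGTCGC.
Its sequence written 5'→3' is the reverse complement: GCGACACTCT.

5'-GCGACACTCT-3'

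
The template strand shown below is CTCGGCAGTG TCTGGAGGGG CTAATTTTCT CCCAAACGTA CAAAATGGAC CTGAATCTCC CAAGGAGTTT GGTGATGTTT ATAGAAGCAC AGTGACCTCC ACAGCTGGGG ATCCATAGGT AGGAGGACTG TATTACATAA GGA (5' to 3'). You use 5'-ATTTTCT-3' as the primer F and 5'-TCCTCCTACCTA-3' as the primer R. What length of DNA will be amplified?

Forward primer ATTTTCT is found on the top strand at positions 24–30.
Reverse complement of the reverse primer: TAGGTAGGAGGA. This occurs on the top strand at positions 116–127.
Amplicon spans positions 24–127: 104 bp.

104 bp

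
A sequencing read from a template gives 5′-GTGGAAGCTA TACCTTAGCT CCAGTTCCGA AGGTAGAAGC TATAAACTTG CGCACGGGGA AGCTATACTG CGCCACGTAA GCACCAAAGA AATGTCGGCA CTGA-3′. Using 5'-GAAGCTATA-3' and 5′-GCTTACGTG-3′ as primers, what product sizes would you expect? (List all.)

The forward primer GAAGCTATA matches the top strand at positions 4–12, 36–44, 59–67.
The reverse primer's reverse complement is CACGTAAGC, matching at positions 74–82.
Each forward site pairs with the reverse site to give a product ending at position 82: sizes 79, 47, 24 bp.

79 bp, 47 bp, 24 bp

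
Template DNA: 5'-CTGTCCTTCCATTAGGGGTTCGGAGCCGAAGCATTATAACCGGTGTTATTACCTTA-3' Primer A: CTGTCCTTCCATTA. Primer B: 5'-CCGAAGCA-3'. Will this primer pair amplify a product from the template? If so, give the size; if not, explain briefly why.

No product — both primers anneal to the same strand and extend in the same direction.

Primer A (CTGTCCTTCCATTA) matches the top strand at positions 1–14 (3' end points downstream).
Primer B (CCGAAGCA) also matches the top strand directly, at positions 26–33 — its reverse complement TGCTTCGG is not present.
Both primers anneal to the bottom strand with 3' ends pointing the same way, so neither can prime synthesis back toward the other.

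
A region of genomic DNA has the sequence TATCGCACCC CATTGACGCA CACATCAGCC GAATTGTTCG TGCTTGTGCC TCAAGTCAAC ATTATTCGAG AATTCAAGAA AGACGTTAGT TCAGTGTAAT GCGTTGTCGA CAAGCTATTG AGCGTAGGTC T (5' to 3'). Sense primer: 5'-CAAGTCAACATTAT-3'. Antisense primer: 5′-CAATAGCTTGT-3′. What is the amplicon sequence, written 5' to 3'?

5'-CAAGTCAACATTATTCGAGAATTCAAGAAAGACGTTAGTTCAGTGTAATGCGTTGTCGACAAGCTATTG-3'

The forward primer matches the template at positions 52–65.
The reverse primer's reverse complement is ACAAGCTATTG, which matches the template at positions 110–120.
The product is the template from position 52 through 120 (69 bp).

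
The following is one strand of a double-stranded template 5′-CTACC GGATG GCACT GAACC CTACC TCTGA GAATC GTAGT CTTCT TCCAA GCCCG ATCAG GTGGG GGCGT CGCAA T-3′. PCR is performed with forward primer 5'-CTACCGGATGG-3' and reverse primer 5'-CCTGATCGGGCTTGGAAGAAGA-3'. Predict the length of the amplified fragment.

61 bp

Scanning the template, CTACCGGATGG occurs at positions 1–11; this primer anneals to the bottom strand there with its 3' end pointing downstream.
Taking the reverse complement of CCTGATCGGGCTTGGAAGAAGA gives TCTTCTTCCAAGCCCGATCAGG, found at positions 40–61 on the template; the primer anneals here to the top strand with its 3' end pointing upstream.
Amplicon spans positions 1–61: 61 bp.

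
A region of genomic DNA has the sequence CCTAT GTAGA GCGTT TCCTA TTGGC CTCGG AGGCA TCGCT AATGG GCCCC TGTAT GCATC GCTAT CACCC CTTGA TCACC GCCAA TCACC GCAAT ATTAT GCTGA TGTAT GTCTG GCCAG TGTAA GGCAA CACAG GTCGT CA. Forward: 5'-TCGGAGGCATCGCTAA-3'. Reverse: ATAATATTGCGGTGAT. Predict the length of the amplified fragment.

The forward primer matches the template at positions 27–42.
Reverse complement of the reverse primer: ATCACCGCAATATTAT. This occurs on the top strand at positions 85–100.
Amplicon spans positions 27–100: 74 bp.

74 bp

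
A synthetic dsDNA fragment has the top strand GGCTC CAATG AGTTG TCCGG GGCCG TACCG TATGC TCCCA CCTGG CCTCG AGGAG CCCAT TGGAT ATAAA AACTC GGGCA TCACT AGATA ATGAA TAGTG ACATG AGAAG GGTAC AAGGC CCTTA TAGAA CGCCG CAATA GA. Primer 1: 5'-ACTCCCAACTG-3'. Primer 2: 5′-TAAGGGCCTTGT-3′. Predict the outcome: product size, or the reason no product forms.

Primer 1 (ACTCCCAACTG) does not match the top strand, and its reverse complement CAGTTGGGAGT does not match either.
With no annealing site for primer 1, no amplification occurs.

No product — primer 1 has no binding site in the template.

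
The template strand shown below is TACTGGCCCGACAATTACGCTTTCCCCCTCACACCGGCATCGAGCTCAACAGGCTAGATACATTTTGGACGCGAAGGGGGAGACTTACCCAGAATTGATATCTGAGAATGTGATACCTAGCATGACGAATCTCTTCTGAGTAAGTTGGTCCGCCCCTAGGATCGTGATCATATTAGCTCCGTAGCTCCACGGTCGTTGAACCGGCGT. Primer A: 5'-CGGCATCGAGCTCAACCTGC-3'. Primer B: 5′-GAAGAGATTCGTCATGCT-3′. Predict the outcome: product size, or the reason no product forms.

Primer A (CGGCATCGAGCTCAACCTGC) does not match the top strand, and its reverse complement GCAGGTTGAGCTCGATGCCG does not match either.
With no annealing site for primer A, no amplification occurs.

No product — primer A has no binding site in the template.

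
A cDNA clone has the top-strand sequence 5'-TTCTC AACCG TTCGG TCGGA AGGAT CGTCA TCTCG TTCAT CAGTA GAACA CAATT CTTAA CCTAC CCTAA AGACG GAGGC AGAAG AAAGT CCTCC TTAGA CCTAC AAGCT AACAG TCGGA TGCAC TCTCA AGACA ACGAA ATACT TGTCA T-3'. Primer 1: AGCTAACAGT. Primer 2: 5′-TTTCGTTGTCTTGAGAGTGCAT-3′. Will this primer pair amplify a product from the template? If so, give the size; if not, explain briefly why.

Yes — a 35 bp product.

Primer 1 (AGCTAACAGT) matches the top strand at positions 107–116; it acts as a forward primer.
Primer 2's reverse complement is ATGCACTCTCAAGACAACGAAA, matching the top strand at positions 120–141; it acts as a reverse primer.
The 3' ends face each other across positions 107–141, giving a 35 bp product.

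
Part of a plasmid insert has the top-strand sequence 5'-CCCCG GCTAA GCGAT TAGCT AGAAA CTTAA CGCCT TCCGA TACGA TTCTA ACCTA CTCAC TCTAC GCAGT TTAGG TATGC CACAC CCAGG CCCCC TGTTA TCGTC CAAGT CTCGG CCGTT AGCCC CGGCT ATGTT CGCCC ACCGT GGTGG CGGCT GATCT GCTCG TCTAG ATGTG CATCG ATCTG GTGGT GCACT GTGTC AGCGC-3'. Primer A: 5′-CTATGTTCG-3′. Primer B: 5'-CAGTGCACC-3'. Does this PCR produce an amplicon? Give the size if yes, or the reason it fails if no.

Primer A (CTATGTTCG) matches the top strand at positions 129–137; it acts as a forward primer.
Primer B's reverse complement is GGTGCACTG, matching the top strand at positions 188–196; it acts as a reverse primer.
The 3' ends face each other across positions 129–196, giving a 68 bp product.

Yes — a 68 bp product.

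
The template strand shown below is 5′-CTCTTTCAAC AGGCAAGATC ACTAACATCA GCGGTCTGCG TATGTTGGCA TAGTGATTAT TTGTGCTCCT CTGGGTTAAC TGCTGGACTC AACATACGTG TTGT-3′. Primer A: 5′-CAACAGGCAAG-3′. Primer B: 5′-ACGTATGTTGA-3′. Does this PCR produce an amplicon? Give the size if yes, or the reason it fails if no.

Primer A (CAACAGGCAAG) matches the top strand at positions 7–17; it acts as a forward primer.
Primer B's reverse complement is TCAACATACGT, matching the top strand at positions 89–99; it acts as a reverse primer.
The 3' ends face each other across positions 7–99, giving a 93 bp product.

Yes — a 93 bp product.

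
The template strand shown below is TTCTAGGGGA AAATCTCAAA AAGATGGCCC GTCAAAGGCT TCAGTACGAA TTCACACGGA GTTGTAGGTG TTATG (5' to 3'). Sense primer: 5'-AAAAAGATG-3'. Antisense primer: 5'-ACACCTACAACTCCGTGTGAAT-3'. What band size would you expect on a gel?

Scanning the template, AAAAAGATG occurs at positions 18–26; this primer anneals to the bottom strand there with its 3' end pointing downstream.
Taking the reverse complement of ACACCTACAACTCCGTGTGAAT gives ATTCACACGGAGTTGTAGGTGT, found at positions 50–71 on the template; the primer anneals here to the top strand with its 3' end pointing upstream.
The product runs from position 18 to position 71, so its length is 71 − 18 + 1 = 54 bp.

54 bp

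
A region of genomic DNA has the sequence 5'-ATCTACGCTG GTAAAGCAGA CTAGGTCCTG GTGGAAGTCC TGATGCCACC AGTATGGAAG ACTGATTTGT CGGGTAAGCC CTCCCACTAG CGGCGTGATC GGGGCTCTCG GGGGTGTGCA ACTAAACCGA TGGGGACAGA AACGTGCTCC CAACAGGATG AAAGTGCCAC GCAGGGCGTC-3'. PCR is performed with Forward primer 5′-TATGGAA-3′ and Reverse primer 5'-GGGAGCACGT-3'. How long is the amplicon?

Forward primer TATGGAA is found on the top strand at positions 53–59.
Reverse complement of the reverse primer: ACGTGCTCCC. This occurs on the top strand at positions 142–151.
The product runs from position 53 to position 151, so its length is 151 − 53 + 1 = 99 bp.

99 bp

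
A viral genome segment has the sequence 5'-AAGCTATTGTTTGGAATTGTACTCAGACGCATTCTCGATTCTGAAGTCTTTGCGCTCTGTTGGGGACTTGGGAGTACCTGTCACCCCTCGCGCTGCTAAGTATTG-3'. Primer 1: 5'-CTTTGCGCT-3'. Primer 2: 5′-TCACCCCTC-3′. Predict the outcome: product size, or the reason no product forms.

Primer 1 (CTTTGCGCT) matches the top strand at positions 48–56 (3' end points downstream).
Primer 2 (TCACCCCTC) also matches the top strand directly, at positions 81–89 — its reverse complement GAGGGGTGA is not present.
Both primers anneal to the bottom strand with 3' ends pointing the same way, so neither can prime synthesis back toward the other.

No product — both primers anneal to the same strand and extend in the same direction.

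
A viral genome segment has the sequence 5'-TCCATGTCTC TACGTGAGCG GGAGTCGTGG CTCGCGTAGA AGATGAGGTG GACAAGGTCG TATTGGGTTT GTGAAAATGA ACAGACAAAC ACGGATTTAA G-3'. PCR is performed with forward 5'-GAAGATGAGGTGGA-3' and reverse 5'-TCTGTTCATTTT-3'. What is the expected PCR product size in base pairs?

47 bp

Scanning the template, GAAGATGAGGTGGA occurs at positions 39–52; this primer anneals to the bottom strand there with its 3' end pointing downstream.
Taking the reverse complement of TCTGTTCATTTT gives AAAATGAACAGA, found at positions 74–85 on the template; the primer anneals here to the top strand with its 3' end pointing upstream.
Amplicon spans positions 39–85: 47 bp.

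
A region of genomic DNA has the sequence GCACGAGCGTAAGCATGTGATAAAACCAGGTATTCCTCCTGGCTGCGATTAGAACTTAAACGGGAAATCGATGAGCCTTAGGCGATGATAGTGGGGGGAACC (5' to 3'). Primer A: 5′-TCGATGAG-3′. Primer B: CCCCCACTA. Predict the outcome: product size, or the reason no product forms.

Primer A (TCGATGAG) matches the top strand at positions 68–75; it acts as a forward primer.
Primer B's reverse complement is TAGTGGGGG, matching the top strand at positions 89–97; it acts as a reverse primer.
The 3' ends face each other across positions 68–97, giving a 30 bp product.

Yes — a 30 bp product.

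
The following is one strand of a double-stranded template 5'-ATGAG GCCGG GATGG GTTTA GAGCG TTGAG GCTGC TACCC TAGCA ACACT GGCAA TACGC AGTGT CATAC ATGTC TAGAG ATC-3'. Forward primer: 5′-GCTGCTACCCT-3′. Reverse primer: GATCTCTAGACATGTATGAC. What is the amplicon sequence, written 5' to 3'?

Forward primer GCTGCTACCCT is found on the top strand at positions 31–41.
Taking the reverse complement of GATCTCTAGACATGTATGAC gives GTCATACATGTCTAGAGATC, found at positions 64–83 on the template; the primer anneals here to the top strand with its 3' end pointing upstream.
The product is the template from position 31 through 83 (53 bp).

5'-GCTGCTACCCTAGCAACACTGGCAATACGCAGTGTCATACATGTCTAGAGATC-3'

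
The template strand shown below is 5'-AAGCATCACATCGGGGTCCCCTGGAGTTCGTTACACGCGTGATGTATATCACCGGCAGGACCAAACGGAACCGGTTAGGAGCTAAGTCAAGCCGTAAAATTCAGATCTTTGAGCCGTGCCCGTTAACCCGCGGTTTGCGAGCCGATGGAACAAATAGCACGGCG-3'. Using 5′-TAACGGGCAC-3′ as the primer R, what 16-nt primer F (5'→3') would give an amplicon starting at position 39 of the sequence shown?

The reverse primer's reverse complement GTGCCCGTTA matches the template at positions 116–125; the product starts at position 39.
The forward primer is identical to the top strand over positions 39–54: GTGATGTATATCACCG.

5'-GTGATGTATATCACCG-3'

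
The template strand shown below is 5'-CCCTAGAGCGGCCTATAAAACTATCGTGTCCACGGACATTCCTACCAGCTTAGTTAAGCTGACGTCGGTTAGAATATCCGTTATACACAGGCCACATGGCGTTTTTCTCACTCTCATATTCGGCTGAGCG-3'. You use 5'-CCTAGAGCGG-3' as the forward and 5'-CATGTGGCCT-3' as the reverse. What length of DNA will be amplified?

The forward primer matches the template at positions 2–11.
Taking the reverse complement of CATGTGGCCT gives AGGCCACATG, found at positions 89–98 on the template; the primer anneals here to the top strand with its 3' end pointing upstream.
Product length = (reverse-primer end) − (forward-primer start) + 1 = 98 − 2 + 1 = 97 bp.

97 bp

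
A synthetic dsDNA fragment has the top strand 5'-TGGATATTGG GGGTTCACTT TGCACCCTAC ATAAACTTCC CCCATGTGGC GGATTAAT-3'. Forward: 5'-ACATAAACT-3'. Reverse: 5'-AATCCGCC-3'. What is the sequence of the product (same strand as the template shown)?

5'-ACATAAACTTCCCCCATGTGGCGGATT-3'

Scanning the template, ACATAAACT occurs at positions 29–37; this primer anneals to the bottom strand there with its 3' end pointing downstream.
Taking the reverse complement of AATCCGCC gives GGCGGATT, found at positions 48–55 on the template; the primer anneals here to the top strand with its 3' end pointing upstream.
The product is the template from position 29 through 55 (27 bp).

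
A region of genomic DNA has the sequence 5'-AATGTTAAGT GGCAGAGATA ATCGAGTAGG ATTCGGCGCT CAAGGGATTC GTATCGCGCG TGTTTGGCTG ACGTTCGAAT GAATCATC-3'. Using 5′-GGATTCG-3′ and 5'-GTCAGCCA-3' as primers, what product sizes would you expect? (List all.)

44 bp, 28 bp

The forward primer GGATTCG matches the top strand at positions 29–35, 45–51.
The reverse primer's reverse complement is TGGCTGAC, matching at positions 65–72.
Each forward site pairs with the reverse site to give a product ending at position 72: sizes 44, 28 bp.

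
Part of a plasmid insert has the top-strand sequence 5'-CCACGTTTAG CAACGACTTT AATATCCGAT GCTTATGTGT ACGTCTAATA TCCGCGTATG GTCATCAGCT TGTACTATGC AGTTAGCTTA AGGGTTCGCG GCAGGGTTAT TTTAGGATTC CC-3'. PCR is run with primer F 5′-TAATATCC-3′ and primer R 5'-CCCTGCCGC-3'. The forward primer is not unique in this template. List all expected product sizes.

The forward primer TAATATCC matches the top strand at positions 20–27, 46–53.
The reverse primer's reverse complement is GCGGCAGGG, matching at positions 98–106.
Each forward site pairs with the reverse site to give a product ending at position 106: sizes 87, 61 bp.

87 bp, 61 bp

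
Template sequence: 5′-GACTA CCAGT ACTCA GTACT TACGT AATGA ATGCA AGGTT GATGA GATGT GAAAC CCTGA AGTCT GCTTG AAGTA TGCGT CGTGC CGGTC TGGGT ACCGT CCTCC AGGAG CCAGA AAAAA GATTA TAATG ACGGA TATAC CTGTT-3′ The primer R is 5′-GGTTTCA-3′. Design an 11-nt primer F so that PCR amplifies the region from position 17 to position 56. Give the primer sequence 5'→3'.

5'-TACTTACGTAA-3'

The reverse primer's reverse complement TGAAACC matches the template at positions 50–56; the product starts at position 17.
The forward primer is identical to the top strand over positions 17–27: TACTTACGTAA.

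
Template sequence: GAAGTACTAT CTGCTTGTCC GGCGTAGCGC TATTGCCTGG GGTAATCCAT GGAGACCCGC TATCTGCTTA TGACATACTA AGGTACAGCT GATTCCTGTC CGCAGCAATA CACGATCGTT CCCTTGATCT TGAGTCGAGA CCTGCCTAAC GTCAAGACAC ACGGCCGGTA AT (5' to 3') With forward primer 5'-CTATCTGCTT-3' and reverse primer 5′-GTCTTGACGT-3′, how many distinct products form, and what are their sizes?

The forward primer CTATCTGCTT matches the top strand at positions 7–16, 60–69.
The reverse primer's reverse complement is ACGTCAAGAC, matching at positions 149–158.
Each forward site pairs with the reverse site to give a product ending at position 158: sizes 152, 99 bp.

Two products: 152 bp, 99 bp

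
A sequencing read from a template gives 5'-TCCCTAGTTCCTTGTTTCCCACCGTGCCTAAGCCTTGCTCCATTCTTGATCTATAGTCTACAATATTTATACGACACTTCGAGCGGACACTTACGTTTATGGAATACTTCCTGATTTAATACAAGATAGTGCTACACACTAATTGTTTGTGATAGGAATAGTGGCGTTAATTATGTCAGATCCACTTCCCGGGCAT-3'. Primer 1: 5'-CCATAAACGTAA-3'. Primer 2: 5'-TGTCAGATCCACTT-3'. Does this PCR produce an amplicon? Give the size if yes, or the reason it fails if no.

No product — the primers' 3' ends point away from each other.

Primer 1 (CCATAAACGTAA) has reverse complement TTACGTTTATGG, which matches the top strand at positions 91–102; primer 1 anneals to the top strand there with its 3' end pointing upstream toward position 91.
Primer 2 (TGTCAGATCCACTT) matches the top strand directly at positions 174–187; it anneals to the bottom strand with its 3' end pointing downstream toward position 187.
The 3' ends diverge (primer 1 extends toward position 1, primer 2 toward position 196), so the primers never converge on a shared product.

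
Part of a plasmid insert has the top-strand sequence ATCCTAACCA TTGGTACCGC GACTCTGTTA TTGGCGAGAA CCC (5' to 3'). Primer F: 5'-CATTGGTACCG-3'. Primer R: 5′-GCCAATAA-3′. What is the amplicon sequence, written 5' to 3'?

5'-CATTGGTACCGCGACTCTGTTATTGGC-3'

The forward primer matches the template at positions 9–19.
The reverse primer's reverse complement is TTATTGGC, which matches the template at positions 28–35.
The product is the template from position 9 through 35 (27 bp).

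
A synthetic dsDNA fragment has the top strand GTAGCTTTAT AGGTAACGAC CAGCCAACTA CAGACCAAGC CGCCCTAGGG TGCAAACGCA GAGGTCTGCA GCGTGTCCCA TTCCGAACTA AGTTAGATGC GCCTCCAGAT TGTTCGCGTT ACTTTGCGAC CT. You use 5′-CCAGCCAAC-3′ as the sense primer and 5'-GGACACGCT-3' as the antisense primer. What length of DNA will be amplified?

59 bp

Forward primer CCAGCCAAC is found on the top strand at positions 20–28.
Taking the reverse complement of GGACACGCT gives AGCGTGTCC, found at positions 70–78 on the template; the primer anneals here to the top strand with its 3' end pointing upstream.
Product length = (reverse-primer end) − (forward-primer start) + 1 = 78 − 20 + 1 = 59 bp.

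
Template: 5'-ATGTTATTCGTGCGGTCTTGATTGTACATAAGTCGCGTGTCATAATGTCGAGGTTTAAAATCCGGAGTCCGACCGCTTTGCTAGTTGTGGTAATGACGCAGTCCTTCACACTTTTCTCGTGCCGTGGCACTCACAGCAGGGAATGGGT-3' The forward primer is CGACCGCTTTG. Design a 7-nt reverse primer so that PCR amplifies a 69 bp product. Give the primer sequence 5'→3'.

The forward primer binds at positions 70–80, so a 69 bp product ends at position 70 + 69 − 1 = 138.
The reverse primer anneals to the top strand over positions 132–138, i.e. to CACAGCA.
Its sequence written 5'→3' is the reverse complement: TGCTGTG.

5'-TGCTGTG-3'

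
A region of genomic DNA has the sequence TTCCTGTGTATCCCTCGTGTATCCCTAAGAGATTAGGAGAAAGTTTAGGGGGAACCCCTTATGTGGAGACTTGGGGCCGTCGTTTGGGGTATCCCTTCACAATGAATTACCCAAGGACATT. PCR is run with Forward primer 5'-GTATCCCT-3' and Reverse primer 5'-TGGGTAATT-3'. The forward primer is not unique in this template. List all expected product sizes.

The forward primer GTATCCCT matches the top strand at positions 8–15, 19–26, 89–96.
The reverse primer's reverse complement is AATTACCCA, matching at positions 105–113.
Each forward site pairs with the reverse site to give a product ending at position 113: sizes 106, 95, 25 bp.

106 bp, 95 bp, 25 bp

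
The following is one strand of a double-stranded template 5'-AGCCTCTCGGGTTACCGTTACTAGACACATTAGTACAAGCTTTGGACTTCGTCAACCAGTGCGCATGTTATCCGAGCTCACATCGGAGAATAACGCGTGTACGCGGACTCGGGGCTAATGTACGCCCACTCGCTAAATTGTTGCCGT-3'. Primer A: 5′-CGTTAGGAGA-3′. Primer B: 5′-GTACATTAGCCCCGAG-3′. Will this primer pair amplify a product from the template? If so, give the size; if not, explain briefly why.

No product — primer A has no binding site in the template.

Primer A (CGTTAGGAGA) does not match the top strand, and its reverse complement TCTCCTAACG does not match either.
With no annealing site for primer A, no amplification occurs.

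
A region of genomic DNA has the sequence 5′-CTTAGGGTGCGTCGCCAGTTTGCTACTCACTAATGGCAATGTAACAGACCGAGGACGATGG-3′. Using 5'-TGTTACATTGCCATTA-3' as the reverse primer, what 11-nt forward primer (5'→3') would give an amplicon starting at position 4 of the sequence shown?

5'-AGGGTGCGTCG-3'

The reverse primer's reverse complement TAATGGCAATGTAACA matches the template at positions 31–46; the product starts at position 4.
The forward primer is identical to the top strand over positions 4–14: AGGGTGCGTCG.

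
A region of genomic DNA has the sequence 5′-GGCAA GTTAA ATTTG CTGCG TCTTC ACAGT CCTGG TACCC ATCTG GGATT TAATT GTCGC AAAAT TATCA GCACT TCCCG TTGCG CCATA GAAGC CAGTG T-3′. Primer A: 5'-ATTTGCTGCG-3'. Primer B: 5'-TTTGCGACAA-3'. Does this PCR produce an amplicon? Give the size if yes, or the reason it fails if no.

Yes — a 53 bp product.

Primer A (ATTTGCTGCG) matches the top strand at positions 11–20; it acts as a forward primer.
Primer B's reverse complement is TTGTCGCAAA, matching the top strand at positions 54–63; it acts as a reverse primer.
The 3' ends face each other across positions 11–63, giving a 53 bp product.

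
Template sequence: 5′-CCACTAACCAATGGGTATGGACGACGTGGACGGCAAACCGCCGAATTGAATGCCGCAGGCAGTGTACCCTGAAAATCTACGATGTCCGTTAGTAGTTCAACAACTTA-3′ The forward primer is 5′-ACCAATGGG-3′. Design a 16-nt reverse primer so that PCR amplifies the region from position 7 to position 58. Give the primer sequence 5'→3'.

5'-CTGCGGCATTCAATTC-3'

The product's 3' end on the top strand is position 58.
The reverse primer anneals to the top strand over positions 43–58, i.e. to GAATTGAATGCCGCAG.
Its sequence written 5'→3' is the reverse complement: CTGCGGCATTCAATTC.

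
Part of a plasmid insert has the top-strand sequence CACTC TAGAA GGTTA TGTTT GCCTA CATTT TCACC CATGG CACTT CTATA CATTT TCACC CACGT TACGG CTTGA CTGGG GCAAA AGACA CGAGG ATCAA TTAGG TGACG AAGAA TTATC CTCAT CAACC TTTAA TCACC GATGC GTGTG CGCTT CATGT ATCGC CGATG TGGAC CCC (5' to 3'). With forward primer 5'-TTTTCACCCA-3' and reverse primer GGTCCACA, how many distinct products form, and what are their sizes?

Two products: 149 bp, 124 bp

The forward primer TTTTCACCCA matches the top strand at positions 28–37, 53–62.
The reverse primer's reverse complement is TGTGGACC, matching at positions 169–176.
Each forward site pairs with the reverse site to give a product ending at position 176: sizes 149, 124 bp.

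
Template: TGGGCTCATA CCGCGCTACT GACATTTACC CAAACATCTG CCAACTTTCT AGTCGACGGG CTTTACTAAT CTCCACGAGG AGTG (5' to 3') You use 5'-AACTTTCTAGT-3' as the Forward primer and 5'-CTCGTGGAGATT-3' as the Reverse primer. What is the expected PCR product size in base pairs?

Forward primer AACTTTCTAGT is found on the top strand at positions 43–53.
Taking the reverse complement of CTCGTGGAGATT gives AATCTCCACGAG, found at positions 68–79 on the template; the primer anneals here to the top strand with its 3' end pointing upstream.
Product length = (reverse-primer end) − (forward-primer start) + 1 = 79 − 43 + 1 = 37 bp.

37 bp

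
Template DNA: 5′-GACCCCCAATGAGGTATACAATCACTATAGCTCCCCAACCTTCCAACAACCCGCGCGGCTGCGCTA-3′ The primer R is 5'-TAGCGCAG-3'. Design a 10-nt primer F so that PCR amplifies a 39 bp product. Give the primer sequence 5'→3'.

The reverse primer's reverse complement CTGCGCTA matches the template at positions 59–66, so the product ends at position 66.
A 39 bp product then starts at position 66 − 39 + 1 = 28.
The forward primer is identical to the top strand there: TAGCTCCCCA.

5'-TAGCTCCCCA-3'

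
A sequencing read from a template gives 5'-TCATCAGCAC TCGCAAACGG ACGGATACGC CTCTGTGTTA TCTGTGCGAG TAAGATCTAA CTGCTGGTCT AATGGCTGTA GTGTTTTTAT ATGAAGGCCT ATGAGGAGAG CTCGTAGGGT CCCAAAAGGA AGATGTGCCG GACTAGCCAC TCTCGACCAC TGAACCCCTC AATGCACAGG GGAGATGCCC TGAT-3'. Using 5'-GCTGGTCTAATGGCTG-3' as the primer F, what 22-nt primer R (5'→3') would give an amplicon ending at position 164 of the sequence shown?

The forward primer binds at positions 63–78; the product's 3' end on the top strand is position 164.
The reverse primer anneals to the top strand over positions 143–164, i.e. to CTAGCCACTCTCGACCACTGAA.
Its sequence written 5'→3' is the reverse complement: TTCAGTGGTCGAGAGTGGCTAG.

5'-TTCAGTGGTCGAGAGTGGCTAG-3'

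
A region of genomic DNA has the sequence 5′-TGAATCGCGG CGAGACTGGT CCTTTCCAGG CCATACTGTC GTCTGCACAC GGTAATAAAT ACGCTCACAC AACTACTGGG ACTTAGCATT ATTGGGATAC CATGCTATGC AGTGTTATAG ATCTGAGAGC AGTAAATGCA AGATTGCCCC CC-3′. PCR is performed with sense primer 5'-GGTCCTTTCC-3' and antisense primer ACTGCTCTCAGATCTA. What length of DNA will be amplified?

116 bp

Forward primer GGTCCTTTCC is found on the top strand at positions 18–27.
The reverse primer's reverse complement is TAGATCTGAGAGCAGT, which matches the template at positions 118–133.
The product runs from position 18 to position 133, so its length is 133 − 18 + 1 = 116 bp.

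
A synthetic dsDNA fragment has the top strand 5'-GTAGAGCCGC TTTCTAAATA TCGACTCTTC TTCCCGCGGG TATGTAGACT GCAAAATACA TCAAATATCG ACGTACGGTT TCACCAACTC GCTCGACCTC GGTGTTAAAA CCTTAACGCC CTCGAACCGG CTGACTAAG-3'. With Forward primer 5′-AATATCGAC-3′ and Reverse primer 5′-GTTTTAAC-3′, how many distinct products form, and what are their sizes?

Two products: 95 bp, 48 bp

The forward primer AATATCGAC matches the top strand at positions 17–25, 64–72.
The reverse primer's reverse complement is GTTAAAAC, matching at positions 104–111.
Each forward site pairs with the reverse site to give a product ending at position 111: sizes 95, 48 bp.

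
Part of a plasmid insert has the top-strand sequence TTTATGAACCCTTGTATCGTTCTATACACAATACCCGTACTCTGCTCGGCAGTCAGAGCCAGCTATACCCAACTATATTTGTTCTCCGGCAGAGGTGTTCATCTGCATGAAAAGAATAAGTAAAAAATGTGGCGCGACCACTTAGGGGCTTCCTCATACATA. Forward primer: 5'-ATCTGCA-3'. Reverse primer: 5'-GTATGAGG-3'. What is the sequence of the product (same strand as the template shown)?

5'-ATCTGCATGAAAAGAATAAGTAAAAAATGTGGCGCGACCACTTAGGGGCTTCCTCATAC-3'

The forward primer matches the template at positions 101–107.
Taking the reverse complement of GTATGAGG gives CCTCATAC, found at positions 152–159 on the template; the primer anneals here to the top strand with its 3' end pointing upstream.
The product is the template from position 101 through 159 (59 bp).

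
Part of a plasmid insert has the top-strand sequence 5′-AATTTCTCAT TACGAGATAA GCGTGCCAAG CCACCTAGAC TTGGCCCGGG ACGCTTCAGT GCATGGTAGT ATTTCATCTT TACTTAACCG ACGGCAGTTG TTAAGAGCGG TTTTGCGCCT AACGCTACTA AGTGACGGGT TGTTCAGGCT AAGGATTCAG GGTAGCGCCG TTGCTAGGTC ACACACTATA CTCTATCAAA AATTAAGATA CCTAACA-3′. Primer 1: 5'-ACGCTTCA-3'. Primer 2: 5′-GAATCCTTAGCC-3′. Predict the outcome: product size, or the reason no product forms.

Primer 1 (ACGCTTCA) matches the top strand at positions 51–58; it acts as a forward primer.
Primer 2's reverse complement is GGCTAAGGATTC, matching the top strand at positions 147–158; it acts as a reverse primer.
The 3' ends face each other across positions 51–158, giving a 108 bp product.

Yes — a 108 bp product.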